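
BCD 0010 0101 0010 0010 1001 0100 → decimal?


Each 4-bit group → digit:
  0010 → 2
  0101 → 5
  0010 → 2
  0010 → 2
  1001 → 9
  0100 → 4
= 252294


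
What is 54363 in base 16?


Divide by 16 repeatedly:
54363 ÷ 16 = 3397 remainder 11 (B)
3397 ÷ 16 = 212 remainder 5 (5)
212 ÷ 16 = 13 remainder 4 (4)
13 ÷ 16 = 0 remainder 13 (D)
Reading remainders bottom-up:
= 0xD45B


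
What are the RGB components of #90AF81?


Hex: #90AF81
R = 90₁₆ = 144
G = AF₁₆ = 175
B = 81₁₆ = 129
= RGB(144, 175, 129)


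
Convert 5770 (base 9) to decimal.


Positional values (base 9):
  0 × 9^0 = 0 × 1 = 0
  7 × 9^1 = 7 × 9 = 63
  7 × 9^2 = 7 × 81 = 567
  5 × 9^3 = 5 × 729 = 3645
Sum = 0 + 63 + 567 + 3645
= 4275


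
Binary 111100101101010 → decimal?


Positional values:
Bit 1: 1 × 2^1 = 2
Bit 3: 1 × 2^3 = 8
Bit 5: 1 × 2^5 = 32
Bit 6: 1 × 2^6 = 64
Bit 8: 1 × 2^8 = 256
Bit 11: 1 × 2^11 = 2048
Bit 12: 1 × 2^12 = 4096
Bit 13: 1 × 2^13 = 8192
Bit 14: 1 × 2^14 = 16384
Sum = 2 + 8 + 32 + 64 + 256 + 2048 + 4096 + 8192 + 16384
= 31082


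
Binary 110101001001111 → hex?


Group into 4-bit nibbles: 0110101001001111
  0110 = 6
  1010 = A
  0100 = 4
  1111 = F
= 0x6A4F


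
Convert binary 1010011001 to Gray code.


Binary: 1010011001
Gray code: G = B XOR (B >> 1)
B >> 1 = 0101001100
1010011001 XOR 0101001100:
  1 XOR 0 = 1
  0 XOR 1 = 1
  1 XOR 0 = 1
  0 XOR 1 = 1
  0 XOR 0 = 0
  1 XOR 0 = 1
  1 XOR 1 = 0
  0 XOR 1 = 1
  0 XOR 0 = 0
  1 XOR 0 = 1
= 1111010101


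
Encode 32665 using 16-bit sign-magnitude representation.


Sign bit: 0 (positive)
Magnitude: 32665 = 111111110011001
= 0111111110011001


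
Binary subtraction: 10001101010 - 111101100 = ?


Align and subtract column by column (LSB to MSB, borrowing when needed):
  10001101010
- 00111101100
  -----------
  col 0: (0 - 0 borrow-in) - 0 → 0 - 0 = 0, borrow out 0
  col 1: (1 - 0 borrow-in) - 0 → 1 - 0 = 1, borrow out 0
  col 2: (0 - 0 borrow-in) - 1 → borrow from next column: (0+2) - 1 = 1, borrow out 1
  col 3: (1 - 1 borrow-in) - 1 → borrow from next column: (0+2) - 1 = 1, borrow out 1
  col 4: (0 - 1 borrow-in) - 0 → borrow from next column: (-1+2) - 0 = 1, borrow out 1
  col 5: (1 - 1 borrow-in) - 1 → borrow from next column: (0+2) - 1 = 1, borrow out 1
  col 6: (1 - 1 borrow-in) - 1 → borrow from next column: (0+2) - 1 = 1, borrow out 1
  col 7: (0 - 1 borrow-in) - 1 → borrow from next column: (-1+2) - 1 = 0, borrow out 1
  col 8: (0 - 1 borrow-in) - 1 → borrow from next column: (-1+2) - 1 = 0, borrow out 1
  col 9: (0 - 1 borrow-in) - 0 → borrow from next column: (-1+2) - 0 = 1, borrow out 1
  col 10: (1 - 1 borrow-in) - 0 → 0 - 0 = 0, borrow out 0
Reading bits MSB→LSB: 01001111110
Strip leading zeros: 1001111110
= 1001111110


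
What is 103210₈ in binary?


Each octal digit → 3 binary bits:
  1 = 001
  0 = 000
  3 = 011
  2 = 010
  1 = 001
  0 = 000
Concatenate: 001 000 011 010 001 000
= 001000011010001000


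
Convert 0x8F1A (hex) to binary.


Each hex digit → 4 binary bits:
  8 = 1000
  F = 1111
  1 = 0001
  A = 1010
Concatenate: 1000 1111 0001 1010
= 1000111100011010


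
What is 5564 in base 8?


Divide by 8 repeatedly:
5564 ÷ 8 = 695 remainder 4
695 ÷ 8 = 86 remainder 7
86 ÷ 8 = 10 remainder 6
10 ÷ 8 = 1 remainder 2
1 ÷ 8 = 0 remainder 1
Reading remainders bottom-up:
= 0o12674


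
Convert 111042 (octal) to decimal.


Positional values:
Position 0: 2 × 8^0 = 2
Position 1: 4 × 8^1 = 32
Position 2: 0 × 8^2 = 0
Position 3: 1 × 8^3 = 512
Position 4: 1 × 8^4 = 4096
Position 5: 1 × 8^5 = 32768
Sum = 2 + 32 + 0 + 512 + 4096 + 32768
= 37410


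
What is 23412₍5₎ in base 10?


Positional values (base 5):
  2 × 5^0 = 2 × 1 = 2
  1 × 5^1 = 1 × 5 = 5
  4 × 5^2 = 4 × 25 = 100
  3 × 5^3 = 3 × 125 = 375
  2 × 5^4 = 2 × 625 = 1250
Sum = 2 + 5 + 100 + 375 + 1250
= 1732


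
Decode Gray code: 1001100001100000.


Gray code: 1001100001100000
MSB stays the same: 1
Each subsequent bit = prev_binary XOR current_gray:
  B[1] = 1 XOR 0 = 1
  B[2] = 1 XOR 0 = 1
  B[3] = 1 XOR 1 = 0
  B[4] = 0 XOR 1 = 1
  B[5] = 1 XOR 0 = 1
  B[6] = 1 XOR 0 = 1
  B[7] = 1 XOR 0 = 1
  B[8] = 1 XOR 0 = 1
  B[9] = 1 XOR 1 = 0
  B[10] = 0 XOR 1 = 1
  B[11] = 1 XOR 0 = 1
  B[12] = 1 XOR 0 = 1
  B[13] = 1 XOR 0 = 1
  B[14] = 1 XOR 0 = 1
  B[15] = 1 XOR 0 = 1
= 1110111110111111 (61375 decimal)


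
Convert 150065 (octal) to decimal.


Positional values:
Position 0: 5 × 8^0 = 5
Position 1: 6 × 8^1 = 48
Position 2: 0 × 8^2 = 0
Position 3: 0 × 8^3 = 0
Position 4: 5 × 8^4 = 20480
Position 5: 1 × 8^5 = 32768
Sum = 5 + 48 + 0 + 0 + 20480 + 32768
= 53301


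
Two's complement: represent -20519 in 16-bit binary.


Original: 0101000000100111
Step 1 - Invert all bits: 1010111111011000
Step 2 - Add 1: 1010111111011000 + 1
= 1010111111011001 (represents -20519)


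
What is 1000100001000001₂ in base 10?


Positional values:
Bit 0: 1 × 2^0 = 1
Bit 6: 1 × 2^6 = 64
Bit 11: 1 × 2^11 = 2048
Bit 15: 1 × 2^15 = 32768
Sum = 1 + 64 + 2048 + 32768
= 34881


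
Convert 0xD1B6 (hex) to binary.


Each hex digit → 4 binary bits:
  D = 1101
  1 = 0001
  B = 1011
  6 = 0110
Concatenate: 1101 0001 1011 0110
= 1101000110110110


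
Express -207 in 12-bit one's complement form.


Original: 000011001111
Invert all bits:
  bit 0: 0 → 1
  bit 1: 0 → 1
  bit 2: 0 → 1
  bit 3: 0 → 1
  bit 4: 1 → 0
  bit 5: 1 → 0
  bit 6: 0 → 1
  bit 7: 0 → 1
  bit 8: 1 → 0
  bit 9: 1 → 0
  bit 10: 1 → 0
  bit 11: 1 → 0
= 111100110000


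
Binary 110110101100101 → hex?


Group into 4-bit nibbles: 0110110101100101
  0110 = 6
  1101 = D
  0110 = 6
  0101 = 5
= 0x6D65


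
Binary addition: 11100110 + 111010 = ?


Align and add column by column (LSB to MSB, carry propagating):
  011100110
+ 000111010
  ---------
  col 0: 0 + 0 + 0 (carry in) = 0 → bit 0, carry out 0
  col 1: 1 + 1 + 0 (carry in) = 2 → bit 0, carry out 1
  col 2: 1 + 0 + 1 (carry in) = 2 → bit 0, carry out 1
  col 3: 0 + 1 + 1 (carry in) = 2 → bit 0, carry out 1
  col 4: 0 + 1 + 1 (carry in) = 2 → bit 0, carry out 1
  col 5: 1 + 1 + 1 (carry in) = 3 → bit 1, carry out 1
  col 6: 1 + 0 + 1 (carry in) = 2 → bit 0, carry out 1
  col 7: 1 + 0 + 1 (carry in) = 2 → bit 0, carry out 1
  col 8: 0 + 0 + 1 (carry in) = 1 → bit 1, carry out 0
Reading bits MSB→LSB: 100100000
Strip leading zeros: 100100000
= 100100000


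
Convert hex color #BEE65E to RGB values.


Hex: #BEE65E
R = BE₁₆ = 190
G = E6₁₆ = 230
B = 5E₁₆ = 94
= RGB(190, 230, 94)


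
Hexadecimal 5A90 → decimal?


Positional values:
Position 0: 0 × 16^0 = 0 × 1 = 0
Position 1: 9 × 16^1 = 9 × 16 = 144
Position 2: A × 16^2 = 10 × 256 = 2560
Position 3: 5 × 16^3 = 5 × 4096 = 20480
Sum = 0 + 144 + 2560 + 20480
= 23184


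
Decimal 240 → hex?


Divide by 16 repeatedly:
240 ÷ 16 = 15 remainder 0 (0)
15 ÷ 16 = 0 remainder 15 (F)
Reading remainders bottom-up:
= 0xF0


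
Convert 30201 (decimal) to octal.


Divide by 8 repeatedly:
30201 ÷ 8 = 3775 remainder 1
3775 ÷ 8 = 471 remainder 7
471 ÷ 8 = 58 remainder 7
58 ÷ 8 = 7 remainder 2
7 ÷ 8 = 0 remainder 7
Reading remainders bottom-up:
= 0o72771


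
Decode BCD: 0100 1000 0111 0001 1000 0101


Each 4-bit group → digit:
  0100 → 4
  1000 → 8
  0111 → 7
  0001 → 1
  1000 → 8
  0101 → 5
= 487185


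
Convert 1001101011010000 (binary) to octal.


Group into 3-bit groups: 001001101011010000
  001 = 1
  001 = 1
  101 = 5
  011 = 3
  010 = 2
  000 = 0
= 0o115320


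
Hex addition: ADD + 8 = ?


Align and add column by column (LSB to MSB, each column mod 16 with carry):
  0ADD
+ 0008
  ----
  col 0: D(13) + 8(8) + 0 (carry in) = 21 → 5(5), carry out 1
  col 1: D(13) + 0(0) + 1 (carry in) = 14 → E(14), carry out 0
  col 2: A(10) + 0(0) + 0 (carry in) = 10 → A(10), carry out 0
  col 3: 0(0) + 0(0) + 0 (carry in) = 0 → 0(0), carry out 0
Reading digits MSB→LSB: 0AE5
Strip leading zeros: AE5
= 0xAE5


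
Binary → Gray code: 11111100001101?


Binary: 11111100001101
Gray code: G = B XOR (B >> 1)
B >> 1 = 01111110000110
11111100001101 XOR 01111110000110:
  1 XOR 0 = 1
  1 XOR 1 = 0
  1 XOR 1 = 0
  1 XOR 1 = 0
  1 XOR 1 = 0
  1 XOR 1 = 0
  0 XOR 1 = 1
  0 XOR 0 = 0
  0 XOR 0 = 0
  0 XOR 0 = 0
  1 XOR 0 = 1
  1 XOR 1 = 0
  0 XOR 1 = 1
  1 XOR 0 = 1
= 10000010001011


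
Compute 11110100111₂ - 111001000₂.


Align and subtract column by column (LSB to MSB, borrowing when needed):
  11110100111
- 00111001000
  -----------
  col 0: (1 - 0 borrow-in) - 0 → 1 - 0 = 1, borrow out 0
  col 1: (1 - 0 borrow-in) - 0 → 1 - 0 = 1, borrow out 0
  col 2: (1 - 0 borrow-in) - 0 → 1 - 0 = 1, borrow out 0
  col 3: (0 - 0 borrow-in) - 1 → borrow from next column: (0+2) - 1 = 1, borrow out 1
  col 4: (0 - 1 borrow-in) - 0 → borrow from next column: (-1+2) - 0 = 1, borrow out 1
  col 5: (1 - 1 borrow-in) - 0 → 0 - 0 = 0, borrow out 0
  col 6: (0 - 0 borrow-in) - 1 → borrow from next column: (0+2) - 1 = 1, borrow out 1
  col 7: (1 - 1 borrow-in) - 1 → borrow from next column: (0+2) - 1 = 1, borrow out 1
  col 8: (1 - 1 borrow-in) - 1 → borrow from next column: (0+2) - 1 = 1, borrow out 1
  col 9: (1 - 1 borrow-in) - 0 → 0 - 0 = 0, borrow out 0
  col 10: (1 - 0 borrow-in) - 0 → 1 - 0 = 1, borrow out 0
Reading bits MSB→LSB: 10111011111
Strip leading zeros: 10111011111
= 10111011111


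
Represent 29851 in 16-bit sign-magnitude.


Sign bit: 0 (positive)
Magnitude: 29851 = 111010010011011
= 0111010010011011


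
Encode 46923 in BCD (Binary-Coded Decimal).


Each digit → 4-bit binary:
  4 → 0100
  6 → 0110
  9 → 1001
  2 → 0010
  3 → 0011
= 0100 0110 1001 0010 0011


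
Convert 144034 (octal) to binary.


Each octal digit → 3 binary bits:
  1 = 001
  4 = 100
  4 = 100
  0 = 000
  3 = 011
  4 = 100
Concatenate: 001 100 100 000 011 100
= 001100100000011100


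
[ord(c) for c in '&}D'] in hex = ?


String: '&}D'  (3 characters)
Per-character ASCII lookup:
  '&': special character: '&' = 38 → 0x26
  '}': special character: '}' = 125 → 0x7D
  'D': uppercase starts at 65: 'D' = 65 + 3 = 68 → 0x44
= 0x26 0x7D 0x44


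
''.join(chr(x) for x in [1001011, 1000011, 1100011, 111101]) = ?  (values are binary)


Codes (binary): 1001011 1000011 1100011 111101
Per-code ASCII lookup:
  1001011 = 75  (range 65-90: uppercase, 75 - 65 = 10) → 'K'
  1000011 = 67  (range 65-90: uppercase, 67 - 65 = 2) → 'C'
  1100011 = 99  (range 97-122: lowercase, 99 - 97 = 2) → 'c'
  111101 = 61  (special character) → '='
= 'KCc='


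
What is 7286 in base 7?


Divide by 7 repeatedly:
7286 ÷ 7 = 1040 remainder 6
1040 ÷ 7 = 148 remainder 4
148 ÷ 7 = 21 remainder 1
21 ÷ 7 = 3 remainder 0
3 ÷ 7 = 0 remainder 3
Reading remainders bottom-up:
= 30146


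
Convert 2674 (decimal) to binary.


Divide by 2 repeatedly:
2674 ÷ 2 = 1337 remainder 0
1337 ÷ 2 = 668 remainder 1
668 ÷ 2 = 334 remainder 0
334 ÷ 2 = 167 remainder 0
167 ÷ 2 = 83 remainder 1
83 ÷ 2 = 41 remainder 1
41 ÷ 2 = 20 remainder 1
20 ÷ 2 = 10 remainder 0
10 ÷ 2 = 5 remainder 0
5 ÷ 2 = 2 remainder 1
2 ÷ 2 = 1 remainder 0
1 ÷ 2 = 0 remainder 1
Reading remainders bottom-up:
= 101001110010


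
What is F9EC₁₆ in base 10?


Positional values:
Position 0: C × 16^0 = 12 × 1 = 12
Position 1: E × 16^1 = 14 × 16 = 224
Position 2: 9 × 16^2 = 9 × 256 = 2304
Position 3: F × 16^3 = 15 × 4096 = 61440
Sum = 12 + 224 + 2304 + 61440
= 63980


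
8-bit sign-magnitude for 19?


Sign bit: 0 (positive)
Magnitude: 19 = 0010011
= 00010011


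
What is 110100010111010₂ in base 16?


Group into 4-bit nibbles: 0110100010111010
  0110 = 6
  1000 = 8
  1011 = B
  1010 = A
= 0x68BA


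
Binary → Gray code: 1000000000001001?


Binary: 1000000000001001
Gray code: G = B XOR (B >> 1)
B >> 1 = 0100000000000100
1000000000001001 XOR 0100000000000100:
  1 XOR 0 = 1
  0 XOR 1 = 1
  0 XOR 0 = 0
  0 XOR 0 = 0
  0 XOR 0 = 0
  0 XOR 0 = 0
  0 XOR 0 = 0
  0 XOR 0 = 0
  0 XOR 0 = 0
  0 XOR 0 = 0
  0 XOR 0 = 0
  0 XOR 0 = 0
  1 XOR 0 = 1
  0 XOR 1 = 1
  0 XOR 0 = 0
  1 XOR 0 = 1
= 1100000000001101


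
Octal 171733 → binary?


Each octal digit → 3 binary bits:
  1 = 001
  7 = 111
  1 = 001
  7 = 111
  3 = 011
  3 = 011
Concatenate: 001 111 001 111 011 011
= 001111001111011011


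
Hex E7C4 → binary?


Each hex digit → 4 binary bits:
  E = 1110
  7 = 0111
  C = 1100
  4 = 0100
Concatenate: 1110 0111 1100 0100
= 1110011111000100


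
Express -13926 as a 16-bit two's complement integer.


Original: 0011011001100110
Step 1 - Invert all bits: 1100100110011001
Step 2 - Add 1: 1100100110011001 + 1
= 1100100110011010 (represents -13926)


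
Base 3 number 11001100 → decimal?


Positional values (base 3):
  0 × 3^0 = 0 × 1 = 0
  0 × 3^1 = 0 × 3 = 0
  1 × 3^2 = 1 × 9 = 9
  1 × 3^3 = 1 × 27 = 27
  0 × 3^4 = 0 × 81 = 0
  0 × 3^5 = 0 × 243 = 0
  1 × 3^6 = 1 × 729 = 729
  1 × 3^7 = 1 × 2187 = 2187
Sum = 0 + 0 + 9 + 27 + 0 + 0 + 729 + 2187
= 2952


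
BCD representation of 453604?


Each digit → 4-bit binary:
  4 → 0100
  5 → 0101
  3 → 0011
  6 → 0110
  0 → 0000
  4 → 0100
= 0100 0101 0011 0110 0000 0100


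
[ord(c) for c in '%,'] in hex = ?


String: '%,'  (2 characters)
Per-character ASCII lookup:
  '%': special character: '%' = 37 → 0x25
  ',': special character: ',' = 44 → 0x2C
= 0x25 0x2C


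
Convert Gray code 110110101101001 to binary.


Gray code: 110110101101001
MSB stays the same: 1
Each subsequent bit = prev_binary XOR current_gray:
  B[1] = 1 XOR 1 = 0
  B[2] = 0 XOR 0 = 0
  B[3] = 0 XOR 1 = 1
  B[4] = 1 XOR 1 = 0
  B[5] = 0 XOR 0 = 0
  B[6] = 0 XOR 1 = 1
  B[7] = 1 XOR 0 = 1
  B[8] = 1 XOR 1 = 0
  B[9] = 0 XOR 1 = 1
  B[10] = 1 XOR 0 = 1
  B[11] = 1 XOR 1 = 0
  B[12] = 0 XOR 0 = 0
  B[13] = 0 XOR 0 = 0
  B[14] = 0 XOR 1 = 1
= 100100110110001 (18865 decimal)


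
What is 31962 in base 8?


Divide by 8 repeatedly:
31962 ÷ 8 = 3995 remainder 2
3995 ÷ 8 = 499 remainder 3
499 ÷ 8 = 62 remainder 3
62 ÷ 8 = 7 remainder 6
7 ÷ 8 = 0 remainder 7
Reading remainders bottom-up:
= 0o76332


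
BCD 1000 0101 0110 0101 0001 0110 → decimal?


Each 4-bit group → digit:
  1000 → 8
  0101 → 5
  0110 → 6
  0101 → 5
  0001 → 1
  0110 → 6
= 856516


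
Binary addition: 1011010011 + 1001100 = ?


Align and add column by column (LSB to MSB, carry propagating):
  01011010011
+ 00001001100
  -----------
  col 0: 1 + 0 + 0 (carry in) = 1 → bit 1, carry out 0
  col 1: 1 + 0 + 0 (carry in) = 1 → bit 1, carry out 0
  col 2: 0 + 1 + 0 (carry in) = 1 → bit 1, carry out 0
  col 3: 0 + 1 + 0 (carry in) = 1 → bit 1, carry out 0
  col 4: 1 + 0 + 0 (carry in) = 1 → bit 1, carry out 0
  col 5: 0 + 0 + 0 (carry in) = 0 → bit 0, carry out 0
  col 6: 1 + 1 + 0 (carry in) = 2 → bit 0, carry out 1
  col 7: 1 + 0 + 1 (carry in) = 2 → bit 0, carry out 1
  col 8: 0 + 0 + 1 (carry in) = 1 → bit 1, carry out 0
  col 9: 1 + 0 + 0 (carry in) = 1 → bit 1, carry out 0
  col 10: 0 + 0 + 0 (carry in) = 0 → bit 0, carry out 0
Reading bits MSB→LSB: 01100011111
Strip leading zeros: 1100011111
= 1100011111


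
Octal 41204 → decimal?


Positional values:
Position 0: 4 × 8^0 = 4
Position 1: 0 × 8^1 = 0
Position 2: 2 × 8^2 = 128
Position 3: 1 × 8^3 = 512
Position 4: 4 × 8^4 = 16384
Sum = 4 + 0 + 128 + 512 + 16384
= 17028


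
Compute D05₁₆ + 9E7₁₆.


Align and add column by column (LSB to MSB, each column mod 16 with carry):
  0D05
+ 09E7
  ----
  col 0: 5(5) + 7(7) + 0 (carry in) = 12 → C(12), carry out 0
  col 1: 0(0) + E(14) + 0 (carry in) = 14 → E(14), carry out 0
  col 2: D(13) + 9(9) + 0 (carry in) = 22 → 6(6), carry out 1
  col 3: 0(0) + 0(0) + 1 (carry in) = 1 → 1(1), carry out 0
Reading digits MSB→LSB: 16EC
Strip leading zeros: 16EC
= 0x16EC


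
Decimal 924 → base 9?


Divide by 9 repeatedly:
924 ÷ 9 = 102 remainder 6
102 ÷ 9 = 11 remainder 3
11 ÷ 9 = 1 remainder 2
1 ÷ 9 = 0 remainder 1
Reading remainders bottom-up:
= 1236


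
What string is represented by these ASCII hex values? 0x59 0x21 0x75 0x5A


Codes (hex): 0x59 0x21 0x75 0x5A
Per-code ASCII lookup:
  0x59 = 89  (range 65-90: uppercase, 89 - 65 = 24) → 'Y'
  0x21 = 33  (special character) → '!'
  0x75 = 117  (range 97-122: lowercase, 117 - 97 = 20) → 'u'
  0x5A = 90  (range 65-90: uppercase, 90 - 65 = 25) → 'Z'
= 'Y!uZ'


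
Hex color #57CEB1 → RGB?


Hex: #57CEB1
R = 57₁₆ = 87
G = CE₁₆ = 206
B = B1₁₆ = 177
= RGB(87, 206, 177)


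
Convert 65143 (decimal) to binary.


Divide by 2 repeatedly:
65143 ÷ 2 = 32571 remainder 1
32571 ÷ 2 = 16285 remainder 1
16285 ÷ 2 = 8142 remainder 1
8142 ÷ 2 = 4071 remainder 0
4071 ÷ 2 = 2035 remainder 1
2035 ÷ 2 = 1017 remainder 1
1017 ÷ 2 = 508 remainder 1
508 ÷ 2 = 254 remainder 0
254 ÷ 2 = 127 remainder 0
127 ÷ 2 = 63 remainder 1
63 ÷ 2 = 31 remainder 1
31 ÷ 2 = 15 remainder 1
15 ÷ 2 = 7 remainder 1
7 ÷ 2 = 3 remainder 1
3 ÷ 2 = 1 remainder 1
1 ÷ 2 = 0 remainder 1
Reading remainders bottom-up:
= 1111111001110111


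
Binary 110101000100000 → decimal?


Positional values:
Bit 5: 1 × 2^5 = 32
Bit 9: 1 × 2^9 = 512
Bit 11: 1 × 2^11 = 2048
Bit 13: 1 × 2^13 = 8192
Bit 14: 1 × 2^14 = 16384
Sum = 32 + 512 + 2048 + 8192 + 16384
= 27168


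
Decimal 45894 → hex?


Divide by 16 repeatedly:
45894 ÷ 16 = 2868 remainder 6 (6)
2868 ÷ 16 = 179 remainder 4 (4)
179 ÷ 16 = 11 remainder 3 (3)
11 ÷ 16 = 0 remainder 11 (B)
Reading remainders bottom-up:
= 0xB346


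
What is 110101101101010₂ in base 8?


Group into 3-bit groups: 110101101101010
  110 = 6
  101 = 5
  101 = 5
  101 = 5
  010 = 2
= 0o65552


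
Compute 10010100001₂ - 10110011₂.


Align and subtract column by column (LSB to MSB, borrowing when needed):
  10010100001
- 00010110011
  -----------
  col 0: (1 - 0 borrow-in) - 1 → 1 - 1 = 0, borrow out 0
  col 1: (0 - 0 borrow-in) - 1 → borrow from next column: (0+2) - 1 = 1, borrow out 1
  col 2: (0 - 1 borrow-in) - 0 → borrow from next column: (-1+2) - 0 = 1, borrow out 1
  col 3: (0 - 1 borrow-in) - 0 → borrow from next column: (-1+2) - 0 = 1, borrow out 1
  col 4: (0 - 1 borrow-in) - 1 → borrow from next column: (-1+2) - 1 = 0, borrow out 1
  col 5: (1 - 1 borrow-in) - 1 → borrow from next column: (0+2) - 1 = 1, borrow out 1
  col 6: (0 - 1 borrow-in) - 0 → borrow from next column: (-1+2) - 0 = 1, borrow out 1
  col 7: (1 - 1 borrow-in) - 1 → borrow from next column: (0+2) - 1 = 1, borrow out 1
  col 8: (0 - 1 borrow-in) - 0 → borrow from next column: (-1+2) - 0 = 1, borrow out 1
  col 9: (0 - 1 borrow-in) - 0 → borrow from next column: (-1+2) - 0 = 1, borrow out 1
  col 10: (1 - 1 borrow-in) - 0 → 0 - 0 = 0, borrow out 0
Reading bits MSB→LSB: 01111101110
Strip leading zeros: 1111101110
= 1111101110


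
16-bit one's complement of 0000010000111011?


Original: 0000010000111011
Invert all bits:
  bit 0: 0 → 1
  bit 1: 0 → 1
  bit 2: 0 → 1
  bit 3: 0 → 1
  bit 4: 0 → 1
  bit 5: 1 → 0
  bit 6: 0 → 1
  bit 7: 0 → 1
  bit 8: 0 → 1
  bit 9: 0 → 1
  bit 10: 1 → 0
  bit 11: 1 → 0
  bit 12: 1 → 0
  bit 13: 0 → 1
  bit 14: 1 → 0
  bit 15: 1 → 0
= 1111101111000100


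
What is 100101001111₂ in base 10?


Positional values:
Bit 0: 1 × 2^0 = 1
Bit 1: 1 × 2^1 = 2
Bit 2: 1 × 2^2 = 4
Bit 3: 1 × 2^3 = 8
Bit 6: 1 × 2^6 = 64
Bit 8: 1 × 2^8 = 256
Bit 11: 1 × 2^11 = 2048
Sum = 1 + 2 + 4 + 8 + 64 + 256 + 2048
= 2383


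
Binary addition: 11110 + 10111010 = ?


Align and add column by column (LSB to MSB, carry propagating):
  000011110
+ 010111010
  ---------
  col 0: 0 + 0 + 0 (carry in) = 0 → bit 0, carry out 0
  col 1: 1 + 1 + 0 (carry in) = 2 → bit 0, carry out 1
  col 2: 1 + 0 + 1 (carry in) = 2 → bit 0, carry out 1
  col 3: 1 + 1 + 1 (carry in) = 3 → bit 1, carry out 1
  col 4: 1 + 1 + 1 (carry in) = 3 → bit 1, carry out 1
  col 5: 0 + 1 + 1 (carry in) = 2 → bit 0, carry out 1
  col 6: 0 + 0 + 1 (carry in) = 1 → bit 1, carry out 0
  col 7: 0 + 1 + 0 (carry in) = 1 → bit 1, carry out 0
  col 8: 0 + 0 + 0 (carry in) = 0 → bit 0, carry out 0
Reading bits MSB→LSB: 011011000
Strip leading zeros: 11011000
= 11011000


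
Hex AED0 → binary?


Each hex digit → 4 binary bits:
  A = 1010
  E = 1110
  D = 1101
  0 = 0000
Concatenate: 1010 1110 1101 0000
= 1010111011010000


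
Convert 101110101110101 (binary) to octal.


Group into 3-bit groups: 101110101110101
  101 = 5
  110 = 6
  101 = 5
  110 = 6
  101 = 5
= 0o56565


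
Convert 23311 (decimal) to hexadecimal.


Divide by 16 repeatedly:
23311 ÷ 16 = 1456 remainder 15 (F)
1456 ÷ 16 = 91 remainder 0 (0)
91 ÷ 16 = 5 remainder 11 (B)
5 ÷ 16 = 0 remainder 5 (5)
Reading remainders bottom-up:
= 0x5B0F


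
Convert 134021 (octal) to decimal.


Positional values:
Position 0: 1 × 8^0 = 1
Position 1: 2 × 8^1 = 16
Position 2: 0 × 8^2 = 0
Position 3: 4 × 8^3 = 2048
Position 4: 3 × 8^4 = 12288
Position 5: 1 × 8^5 = 32768
Sum = 1 + 16 + 0 + 2048 + 12288 + 32768
= 47121


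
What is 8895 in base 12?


Divide by 12 repeatedly:
8895 ÷ 12 = 741 remainder 3
741 ÷ 12 = 61 remainder 9
61 ÷ 12 = 5 remainder 1
5 ÷ 12 = 0 remainder 5
Reading remainders bottom-up:
= 5193


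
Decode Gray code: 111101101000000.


Gray code: 111101101000000
MSB stays the same: 1
Each subsequent bit = prev_binary XOR current_gray:
  B[1] = 1 XOR 1 = 0
  B[2] = 0 XOR 1 = 1
  B[3] = 1 XOR 1 = 0
  B[4] = 0 XOR 0 = 0
  B[5] = 0 XOR 1 = 1
  B[6] = 1 XOR 1 = 0
  B[7] = 0 XOR 0 = 0
  B[8] = 0 XOR 1 = 1
  B[9] = 1 XOR 0 = 1
  B[10] = 1 XOR 0 = 1
  B[11] = 1 XOR 0 = 1
  B[12] = 1 XOR 0 = 1
  B[13] = 1 XOR 0 = 1
  B[14] = 1 XOR 0 = 1
= 101001001111111 (21119 decimal)


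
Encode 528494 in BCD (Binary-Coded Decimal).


Each digit → 4-bit binary:
  5 → 0101
  2 → 0010
  8 → 1000
  4 → 0100
  9 → 1001
  4 → 0100
= 0101 0010 1000 0100 1001 0100


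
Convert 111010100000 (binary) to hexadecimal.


Group into 4-bit nibbles: 111010100000
  1110 = E
  1010 = A
  0000 = 0
= 0xEA0


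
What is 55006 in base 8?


Divide by 8 repeatedly:
55006 ÷ 8 = 6875 remainder 6
6875 ÷ 8 = 859 remainder 3
859 ÷ 8 = 107 remainder 3
107 ÷ 8 = 13 remainder 3
13 ÷ 8 = 1 remainder 5
1 ÷ 8 = 0 remainder 1
Reading remainders bottom-up:
= 0o153336


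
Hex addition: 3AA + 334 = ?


Align and add column by column (LSB to MSB, each column mod 16 with carry):
  03AA
+ 0334
  ----
  col 0: A(10) + 4(4) + 0 (carry in) = 14 → E(14), carry out 0
  col 1: A(10) + 3(3) + 0 (carry in) = 13 → D(13), carry out 0
  col 2: 3(3) + 3(3) + 0 (carry in) = 6 → 6(6), carry out 0
  col 3: 0(0) + 0(0) + 0 (carry in) = 0 → 0(0), carry out 0
Reading digits MSB→LSB: 06DE
Strip leading zeros: 6DE
= 0x6DE


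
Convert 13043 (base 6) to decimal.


Positional values (base 6):
  3 × 6^0 = 3 × 1 = 3
  4 × 6^1 = 4 × 6 = 24
  0 × 6^2 = 0 × 36 = 0
  3 × 6^3 = 3 × 216 = 648
  1 × 6^4 = 1 × 1296 = 1296
Sum = 3 + 24 + 0 + 648 + 1296
= 1971


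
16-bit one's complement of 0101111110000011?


Original: 0101111110000011
Invert all bits:
  bit 0: 0 → 1
  bit 1: 1 → 0
  bit 2: 0 → 1
  bit 3: 1 → 0
  bit 4: 1 → 0
  bit 5: 1 → 0
  bit 6: 1 → 0
  bit 7: 1 → 0
  bit 8: 1 → 0
  bit 9: 0 → 1
  bit 10: 0 → 1
  bit 11: 0 → 1
  bit 12: 0 → 1
  bit 13: 0 → 1
  bit 14: 1 → 0
  bit 15: 1 → 0
= 1010000001111100


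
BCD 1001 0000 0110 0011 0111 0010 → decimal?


Each 4-bit group → digit:
  1001 → 9
  0000 → 0
  0110 → 6
  0011 → 3
  0111 → 7
  0010 → 2
= 906372


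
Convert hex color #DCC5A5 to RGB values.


Hex: #DCC5A5
R = DC₁₆ = 220
G = C5₁₆ = 197
B = A5₁₆ = 165
= RGB(220, 197, 165)


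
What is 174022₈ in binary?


Each octal digit → 3 binary bits:
  1 = 001
  7 = 111
  4 = 100
  0 = 000
  2 = 010
  2 = 010
Concatenate: 001 111 100 000 010 010
= 001111100000010010


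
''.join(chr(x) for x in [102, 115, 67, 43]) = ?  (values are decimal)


Codes (decimal): 102 115 67 43
Per-code ASCII lookup:
  102  (range 97-122: lowercase, 102 - 97 = 5) → 'f'
  115  (range 97-122: lowercase, 115 - 97 = 18) → 's'
  67  (range 65-90: uppercase, 67 - 65 = 2) → 'C'
  43  (special character) → '+'
= 'fsC+'


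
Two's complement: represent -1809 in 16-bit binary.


Original: 0000011100010001
Step 1 - Invert all bits: 1111100011101110
Step 2 - Add 1: 1111100011101110 + 1
= 1111100011101111 (represents -1809)


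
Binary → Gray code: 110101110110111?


Binary: 110101110110111
Gray code: G = B XOR (B >> 1)
B >> 1 = 011010111011011
110101110110111 XOR 011010111011011:
  1 XOR 0 = 1
  1 XOR 1 = 0
  0 XOR 1 = 1
  1 XOR 0 = 1
  0 XOR 1 = 1
  1 XOR 0 = 1
  1 XOR 1 = 0
  1 XOR 1 = 0
  0 XOR 1 = 1
  1 XOR 0 = 1
  1 XOR 1 = 0
  0 XOR 1 = 1
  1 XOR 0 = 1
  1 XOR 1 = 0
  1 XOR 1 = 0
= 101111001101100


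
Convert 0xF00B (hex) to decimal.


Positional values:
Position 0: B × 16^0 = 11 × 1 = 11
Position 1: 0 × 16^1 = 0 × 16 = 0
Position 2: 0 × 16^2 = 0 × 256 = 0
Position 3: F × 16^3 = 15 × 4096 = 61440
Sum = 11 + 0 + 0 + 61440
= 61451


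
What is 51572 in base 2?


Divide by 2 repeatedly:
51572 ÷ 2 = 25786 remainder 0
25786 ÷ 2 = 12893 remainder 0
12893 ÷ 2 = 6446 remainder 1
6446 ÷ 2 = 3223 remainder 0
3223 ÷ 2 = 1611 remainder 1
1611 ÷ 2 = 805 remainder 1
805 ÷ 2 = 402 remainder 1
402 ÷ 2 = 201 remainder 0
201 ÷ 2 = 100 remainder 1
100 ÷ 2 = 50 remainder 0
50 ÷ 2 = 25 remainder 0
25 ÷ 2 = 12 remainder 1
12 ÷ 2 = 6 remainder 0
6 ÷ 2 = 3 remainder 0
3 ÷ 2 = 1 remainder 1
1 ÷ 2 = 0 remainder 1
Reading remainders bottom-up:
= 1100100101110100


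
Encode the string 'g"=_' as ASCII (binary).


String: 'g"=_'  (4 characters)
Per-character ASCII lookup:
  'g': lowercase starts at 97: 'g' = 97 + 6 = 103 → 1100111
  '"': special character: '"' = 34 → 100010
  '=': special character: '=' = 61 → 111101
  '_': special character: '_' = 95 → 1011111
= 1100111 100010 111101 1011111


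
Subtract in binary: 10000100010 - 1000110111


Align and subtract column by column (LSB to MSB, borrowing when needed):
  10000100010
- 01000110111
  -----------
  col 0: (0 - 0 borrow-in) - 1 → borrow from next column: (0+2) - 1 = 1, borrow out 1
  col 1: (1 - 1 borrow-in) - 1 → borrow from next column: (0+2) - 1 = 1, borrow out 1
  col 2: (0 - 1 borrow-in) - 1 → borrow from next column: (-1+2) - 1 = 0, borrow out 1
  col 3: (0 - 1 borrow-in) - 0 → borrow from next column: (-1+2) - 0 = 1, borrow out 1
  col 4: (0 - 1 borrow-in) - 1 → borrow from next column: (-1+2) - 1 = 0, borrow out 1
  col 5: (1 - 1 borrow-in) - 1 → borrow from next column: (0+2) - 1 = 1, borrow out 1
  col 6: (0 - 1 borrow-in) - 0 → borrow from next column: (-1+2) - 0 = 1, borrow out 1
  col 7: (0 - 1 borrow-in) - 0 → borrow from next column: (-1+2) - 0 = 1, borrow out 1
  col 8: (0 - 1 borrow-in) - 0 → borrow from next column: (-1+2) - 0 = 1, borrow out 1
  col 9: (0 - 1 borrow-in) - 1 → borrow from next column: (-1+2) - 1 = 0, borrow out 1
  col 10: (1 - 1 borrow-in) - 0 → 0 - 0 = 0, borrow out 0
Reading bits MSB→LSB: 00111101011
Strip leading zeros: 111101011
= 111101011


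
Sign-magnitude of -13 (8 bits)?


Sign bit: 1 (negative)
Magnitude: 13 = 0001101
= 10001101


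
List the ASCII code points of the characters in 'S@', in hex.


String: 'S@'  (2 characters)
Per-character ASCII lookup:
  'S': uppercase starts at 65: 'S' = 65 + 18 = 83 → 0x53
  '@': special character: '@' = 64 → 0x40
= 0x53 0x40


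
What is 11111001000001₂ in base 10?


Positional values:
Bit 0: 1 × 2^0 = 1
Bit 6: 1 × 2^6 = 64
Bit 9: 1 × 2^9 = 512
Bit 10: 1 × 2^10 = 1024
Bit 11: 1 × 2^11 = 2048
Bit 12: 1 × 2^12 = 4096
Bit 13: 1 × 2^13 = 8192
Sum = 1 + 64 + 512 + 1024 + 2048 + 4096 + 8192
= 15937


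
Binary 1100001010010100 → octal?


Group into 3-bit groups: 001100001010010100
  001 = 1
  100 = 4
  001 = 1
  010 = 2
  010 = 2
  100 = 4
= 0o141224


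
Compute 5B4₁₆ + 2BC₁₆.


Align and add column by column (LSB to MSB, each column mod 16 with carry):
  05B4
+ 02BC
  ----
  col 0: 4(4) + C(12) + 0 (carry in) = 16 → 0(0), carry out 1
  col 1: B(11) + B(11) + 1 (carry in) = 23 → 7(7), carry out 1
  col 2: 5(5) + 2(2) + 1 (carry in) = 8 → 8(8), carry out 0
  col 3: 0(0) + 0(0) + 0 (carry in) = 0 → 0(0), carry out 0
Reading digits MSB→LSB: 0870
Strip leading zeros: 870
= 0x870


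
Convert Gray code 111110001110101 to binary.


Gray code: 111110001110101
MSB stays the same: 1
Each subsequent bit = prev_binary XOR current_gray:
  B[1] = 1 XOR 1 = 0
  B[2] = 0 XOR 1 = 1
  B[3] = 1 XOR 1 = 0
  B[4] = 0 XOR 1 = 1
  B[5] = 1 XOR 0 = 1
  B[6] = 1 XOR 0 = 1
  B[7] = 1 XOR 0 = 1
  B[8] = 1 XOR 1 = 0
  B[9] = 0 XOR 1 = 1
  B[10] = 1 XOR 1 = 0
  B[11] = 0 XOR 0 = 0
  B[12] = 0 XOR 1 = 1
  B[13] = 1 XOR 0 = 1
  B[14] = 1 XOR 1 = 0
= 101011110100110 (22438 decimal)


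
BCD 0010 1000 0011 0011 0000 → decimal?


Each 4-bit group → digit:
  0010 → 2
  1000 → 8
  0011 → 3
  0011 → 3
  0000 → 0
= 28330


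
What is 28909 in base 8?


Divide by 8 repeatedly:
28909 ÷ 8 = 3613 remainder 5
3613 ÷ 8 = 451 remainder 5
451 ÷ 8 = 56 remainder 3
56 ÷ 8 = 7 remainder 0
7 ÷ 8 = 0 remainder 7
Reading remainders bottom-up:
= 0o70355


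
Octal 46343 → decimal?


Positional values:
Position 0: 3 × 8^0 = 3
Position 1: 4 × 8^1 = 32
Position 2: 3 × 8^2 = 192
Position 3: 6 × 8^3 = 3072
Position 4: 4 × 8^4 = 16384
Sum = 3 + 32 + 192 + 3072 + 16384
= 19683


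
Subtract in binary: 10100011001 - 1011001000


Align and subtract column by column (LSB to MSB, borrowing when needed):
  10100011001
- 01011001000
  -----------
  col 0: (1 - 0 borrow-in) - 0 → 1 - 0 = 1, borrow out 0
  col 1: (0 - 0 borrow-in) - 0 → 0 - 0 = 0, borrow out 0
  col 2: (0 - 0 borrow-in) - 0 → 0 - 0 = 0, borrow out 0
  col 3: (1 - 0 borrow-in) - 1 → 1 - 1 = 0, borrow out 0
  col 4: (1 - 0 borrow-in) - 0 → 1 - 0 = 1, borrow out 0
  col 5: (0 - 0 borrow-in) - 0 → 0 - 0 = 0, borrow out 0
  col 6: (0 - 0 borrow-in) - 1 → borrow from next column: (0+2) - 1 = 1, borrow out 1
  col 7: (0 - 1 borrow-in) - 1 → borrow from next column: (-1+2) - 1 = 0, borrow out 1
  col 8: (1 - 1 borrow-in) - 0 → 0 - 0 = 0, borrow out 0
  col 9: (0 - 0 borrow-in) - 1 → borrow from next column: (0+2) - 1 = 1, borrow out 1
  col 10: (1 - 1 borrow-in) - 0 → 0 - 0 = 0, borrow out 0
Reading bits MSB→LSB: 01001010001
Strip leading zeros: 1001010001
= 1001010001


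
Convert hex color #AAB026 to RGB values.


Hex: #AAB026
R = AA₁₆ = 170
G = B0₁₆ = 176
B = 26₁₆ = 38
= RGB(170, 176, 38)


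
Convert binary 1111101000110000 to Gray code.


Binary: 1111101000110000
Gray code: G = B XOR (B >> 1)
B >> 1 = 0111110100011000
1111101000110000 XOR 0111110100011000:
  1 XOR 0 = 1
  1 XOR 1 = 0
  1 XOR 1 = 0
  1 XOR 1 = 0
  1 XOR 1 = 0
  0 XOR 1 = 1
  1 XOR 0 = 1
  0 XOR 1 = 1
  0 XOR 0 = 0
  0 XOR 0 = 0
  1 XOR 0 = 1
  1 XOR 1 = 0
  0 XOR 1 = 1
  0 XOR 0 = 0
  0 XOR 0 = 0
  0 XOR 0 = 0
= 1000011100101000


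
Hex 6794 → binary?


Each hex digit → 4 binary bits:
  6 = 0110
  7 = 0111
  9 = 1001
  4 = 0100
Concatenate: 0110 0111 1001 0100
= 0110011110010100


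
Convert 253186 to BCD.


Each digit → 4-bit binary:
  2 → 0010
  5 → 0101
  3 → 0011
  1 → 0001
  8 → 1000
  6 → 0110
= 0010 0101 0011 0001 1000 0110


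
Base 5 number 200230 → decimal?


Positional values (base 5):
  0 × 5^0 = 0 × 1 = 0
  3 × 5^1 = 3 × 5 = 15
  2 × 5^2 = 2 × 25 = 50
  0 × 5^3 = 0 × 125 = 0
  0 × 5^4 = 0 × 625 = 0
  2 × 5^5 = 2 × 3125 = 6250
Sum = 0 + 15 + 50 + 0 + 0 + 6250
= 6315


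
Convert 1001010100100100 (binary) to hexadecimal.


Group into 4-bit nibbles: 1001010100100100
  1001 = 9
  0101 = 5
  0010 = 2
  0100 = 4
= 0x9524


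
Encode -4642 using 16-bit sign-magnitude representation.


Sign bit: 1 (negative)
Magnitude: 4642 = 001001000100010
= 1001001000100010


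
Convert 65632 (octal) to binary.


Each octal digit → 3 binary bits:
  6 = 110
  5 = 101
  6 = 110
  3 = 011
  2 = 010
Concatenate: 110 101 110 011 010
= 110101110011010


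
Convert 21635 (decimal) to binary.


Divide by 2 repeatedly:
21635 ÷ 2 = 10817 remainder 1
10817 ÷ 2 = 5408 remainder 1
5408 ÷ 2 = 2704 remainder 0
2704 ÷ 2 = 1352 remainder 0
1352 ÷ 2 = 676 remainder 0
676 ÷ 2 = 338 remainder 0
338 ÷ 2 = 169 remainder 0
169 ÷ 2 = 84 remainder 1
84 ÷ 2 = 42 remainder 0
42 ÷ 2 = 21 remainder 0
21 ÷ 2 = 10 remainder 1
10 ÷ 2 = 5 remainder 0
5 ÷ 2 = 2 remainder 1
2 ÷ 2 = 1 remainder 0
1 ÷ 2 = 0 remainder 1
Reading remainders bottom-up:
= 101010010000011


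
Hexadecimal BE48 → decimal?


Positional values:
Position 0: 8 × 16^0 = 8 × 1 = 8
Position 1: 4 × 16^1 = 4 × 16 = 64
Position 2: E × 16^2 = 14 × 256 = 3584
Position 3: B × 16^3 = 11 × 4096 = 45056
Sum = 8 + 64 + 3584 + 45056
= 48712


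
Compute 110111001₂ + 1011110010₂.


Align and add column by column (LSB to MSB, carry propagating):
  00110111001
+ 01011110010
  -----------
  col 0: 1 + 0 + 0 (carry in) = 1 → bit 1, carry out 0
  col 1: 0 + 1 + 0 (carry in) = 1 → bit 1, carry out 0
  col 2: 0 + 0 + 0 (carry in) = 0 → bit 0, carry out 0
  col 3: 1 + 0 + 0 (carry in) = 1 → bit 1, carry out 0
  col 4: 1 + 1 + 0 (carry in) = 2 → bit 0, carry out 1
  col 5: 1 + 1 + 1 (carry in) = 3 → bit 1, carry out 1
  col 6: 0 + 1 + 1 (carry in) = 2 → bit 0, carry out 1
  col 7: 1 + 1 + 1 (carry in) = 3 → bit 1, carry out 1
  col 8: 1 + 0 + 1 (carry in) = 2 → bit 0, carry out 1
  col 9: 0 + 1 + 1 (carry in) = 2 → bit 0, carry out 1
  col 10: 0 + 0 + 1 (carry in) = 1 → bit 1, carry out 0
Reading bits MSB→LSB: 10010101011
Strip leading zeros: 10010101011
= 10010101011


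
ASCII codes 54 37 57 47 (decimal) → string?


Codes (decimal): 54 37 57 47
Per-code ASCII lookup:
  54  (range 48-57: digits, 54 - 48 = 6) → '6'
  37  (special character) → '%'
  57  (range 48-57: digits, 57 - 48 = 9) → '9'
  47  (special character) → '/'
= '6%9/'


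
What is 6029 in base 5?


Divide by 5 repeatedly:
6029 ÷ 5 = 1205 remainder 4
1205 ÷ 5 = 241 remainder 0
241 ÷ 5 = 48 remainder 1
48 ÷ 5 = 9 remainder 3
9 ÷ 5 = 1 remainder 4
1 ÷ 5 = 0 remainder 1
Reading remainders bottom-up:
= 143104


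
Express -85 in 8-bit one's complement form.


Original: 01010101
Invert all bits:
  bit 0: 0 → 1
  bit 1: 1 → 0
  bit 2: 0 → 1
  bit 3: 1 → 0
  bit 4: 0 → 1
  bit 5: 1 → 0
  bit 6: 0 → 1
  bit 7: 1 → 0
= 10101010


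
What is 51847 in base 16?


Divide by 16 repeatedly:
51847 ÷ 16 = 3240 remainder 7 (7)
3240 ÷ 16 = 202 remainder 8 (8)
202 ÷ 16 = 12 remainder 10 (A)
12 ÷ 16 = 0 remainder 12 (C)
Reading remainders bottom-up:
= 0xCA87


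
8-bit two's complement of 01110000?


Original: 01110000
Step 1 - Invert all bits: 10001111
Step 2 - Add 1: 10001111 + 1
= 10010000 (represents -112)


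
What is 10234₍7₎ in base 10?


Positional values (base 7):
  4 × 7^0 = 4 × 1 = 4
  3 × 7^1 = 3 × 7 = 21
  2 × 7^2 = 2 × 49 = 98
  0 × 7^3 = 0 × 343 = 0
  1 × 7^4 = 1 × 2401 = 2401
Sum = 4 + 21 + 98 + 0 + 2401
= 2524


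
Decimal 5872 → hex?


Divide by 16 repeatedly:
5872 ÷ 16 = 367 remainder 0 (0)
367 ÷ 16 = 22 remainder 15 (F)
22 ÷ 16 = 1 remainder 6 (6)
1 ÷ 16 = 0 remainder 1 (1)
Reading remainders bottom-up:
= 0x16F0


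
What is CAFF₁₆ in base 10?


Positional values:
Position 0: F × 16^0 = 15 × 1 = 15
Position 1: F × 16^1 = 15 × 16 = 240
Position 2: A × 16^2 = 10 × 256 = 2560
Position 3: C × 16^3 = 12 × 4096 = 49152
Sum = 15 + 240 + 2560 + 49152
= 51967


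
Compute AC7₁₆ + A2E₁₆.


Align and add column by column (LSB to MSB, each column mod 16 with carry):
  0AC7
+ 0A2E
  ----
  col 0: 7(7) + E(14) + 0 (carry in) = 21 → 5(5), carry out 1
  col 1: C(12) + 2(2) + 1 (carry in) = 15 → F(15), carry out 0
  col 2: A(10) + A(10) + 0 (carry in) = 20 → 4(4), carry out 1
  col 3: 0(0) + 0(0) + 1 (carry in) = 1 → 1(1), carry out 0
Reading digits MSB→LSB: 14F5
Strip leading zeros: 14F5
= 0x14F5


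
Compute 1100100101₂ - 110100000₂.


Align and subtract column by column (LSB to MSB, borrowing when needed):
  1100100101
- 0110100000
  ----------
  col 0: (1 - 0 borrow-in) - 0 → 1 - 0 = 1, borrow out 0
  col 1: (0 - 0 borrow-in) - 0 → 0 - 0 = 0, borrow out 0
  col 2: (1 - 0 borrow-in) - 0 → 1 - 0 = 1, borrow out 0
  col 3: (0 - 0 borrow-in) - 0 → 0 - 0 = 0, borrow out 0
  col 4: (0 - 0 borrow-in) - 0 → 0 - 0 = 0, borrow out 0
  col 5: (1 - 0 borrow-in) - 1 → 1 - 1 = 0, borrow out 0
  col 6: (0 - 0 borrow-in) - 0 → 0 - 0 = 0, borrow out 0
  col 7: (0 - 0 borrow-in) - 1 → borrow from next column: (0+2) - 1 = 1, borrow out 1
  col 8: (1 - 1 borrow-in) - 1 → borrow from next column: (0+2) - 1 = 1, borrow out 1
  col 9: (1 - 1 borrow-in) - 0 → 0 - 0 = 0, borrow out 0
Reading bits MSB→LSB: 0110000101
Strip leading zeros: 110000101
= 110000101


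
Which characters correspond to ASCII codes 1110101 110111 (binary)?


Codes (binary): 1110101 110111
Per-code ASCII lookup:
  1110101 = 117  (range 97-122: lowercase, 117 - 97 = 20) → 'u'
  110111 = 55  (range 48-57: digits, 55 - 48 = 7) → '7'
= 'u7'


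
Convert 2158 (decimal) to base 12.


Divide by 12 repeatedly:
2158 ÷ 12 = 179 remainder 10
179 ÷ 12 = 14 remainder 11
14 ÷ 12 = 1 remainder 2
1 ÷ 12 = 0 remainder 1
Reading remainders bottom-up:
= 12BA


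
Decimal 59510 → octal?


Divide by 8 repeatedly:
59510 ÷ 8 = 7438 remainder 6
7438 ÷ 8 = 929 remainder 6
929 ÷ 8 = 116 remainder 1
116 ÷ 8 = 14 remainder 4
14 ÷ 8 = 1 remainder 6
1 ÷ 8 = 0 remainder 1
Reading remainders bottom-up:
= 0o164166


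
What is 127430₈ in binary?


Each octal digit → 3 binary bits:
  1 = 001
  2 = 010
  7 = 111
  4 = 100
  3 = 011
  0 = 000
Concatenate: 001 010 111 100 011 000
= 001010111100011000


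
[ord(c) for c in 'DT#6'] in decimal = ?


String: 'DT#6'  (4 characters)
Per-character ASCII lookup:
  'D': uppercase starts at 65: 'D' = 65 + 3 = 68
  'T': uppercase starts at 65: 'T' = 65 + 19 = 84
  '#': special character: '#' = 35
  '6': digits start at 48: '6' = 48 + 6 = 54
= 68 84 35 54


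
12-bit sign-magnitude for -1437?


Sign bit: 1 (negative)
Magnitude: 1437 = 10110011101
= 110110011101


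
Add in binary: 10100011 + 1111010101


Align and add column by column (LSB to MSB, carry propagating):
  00010100011
+ 01111010101
  -----------
  col 0: 1 + 1 + 0 (carry in) = 2 → bit 0, carry out 1
  col 1: 1 + 0 + 1 (carry in) = 2 → bit 0, carry out 1
  col 2: 0 + 1 + 1 (carry in) = 2 → bit 0, carry out 1
  col 3: 0 + 0 + 1 (carry in) = 1 → bit 1, carry out 0
  col 4: 0 + 1 + 0 (carry in) = 1 → bit 1, carry out 0
  col 5: 1 + 0 + 0 (carry in) = 1 → bit 1, carry out 0
  col 6: 0 + 1 + 0 (carry in) = 1 → bit 1, carry out 0
  col 7: 1 + 1 + 0 (carry in) = 2 → bit 0, carry out 1
  col 8: 0 + 1 + 1 (carry in) = 2 → bit 0, carry out 1
  col 9: 0 + 1 + 1 (carry in) = 2 → bit 0, carry out 1
  col 10: 0 + 0 + 1 (carry in) = 1 → bit 1, carry out 0
Reading bits MSB→LSB: 10001111000
Strip leading zeros: 10001111000
= 10001111000


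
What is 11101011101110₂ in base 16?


Group into 4-bit nibbles: 0011101011101110
  0011 = 3
  1010 = A
  1110 = E
  1110 = E
= 0x3AEE


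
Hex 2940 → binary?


Each hex digit → 4 binary bits:
  2 = 0010
  9 = 1001
  4 = 0100
  0 = 0000
Concatenate: 0010 1001 0100 0000
= 0010100101000000


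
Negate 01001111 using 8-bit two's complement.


Original: 01001111
Step 1 - Invert all bits: 10110000
Step 2 - Add 1: 10110000 + 1
= 10110001 (represents -79)
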